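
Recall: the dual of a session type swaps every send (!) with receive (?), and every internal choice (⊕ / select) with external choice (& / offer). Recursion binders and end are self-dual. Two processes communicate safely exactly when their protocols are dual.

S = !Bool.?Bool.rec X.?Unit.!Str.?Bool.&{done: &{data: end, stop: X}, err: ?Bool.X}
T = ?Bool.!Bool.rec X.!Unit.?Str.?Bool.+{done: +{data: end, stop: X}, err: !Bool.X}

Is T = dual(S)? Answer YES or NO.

NO

!Bool ‖ ?Bool  ok
  ?Bool ‖ !Bool  ok
    rec X ‖ rec X  ok (μ self-dual)
      ?Unit ‖ !Unit  ok
        !Str ‖ ?Str  ok
          ?Bool ‖ ?Bool  ✗ same direction on both sides — not dual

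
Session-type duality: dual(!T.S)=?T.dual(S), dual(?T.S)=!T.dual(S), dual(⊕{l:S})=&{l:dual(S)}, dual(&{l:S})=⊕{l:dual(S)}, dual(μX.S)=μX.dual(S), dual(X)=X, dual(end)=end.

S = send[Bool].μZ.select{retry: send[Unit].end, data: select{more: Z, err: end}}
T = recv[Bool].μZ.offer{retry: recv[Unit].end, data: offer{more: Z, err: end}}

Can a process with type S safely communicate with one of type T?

send[Bool] ‖ recv[Bool]  match
  μZ ‖ μZ  match (rec unchanged)
    select{retry,data} ‖ offer{retry,data}  match labels match
      • retry:
        send[Unit] ‖ recv[Unit]  match
          end ‖ end  match
      • data:
        select{more,err} ‖ offer{more,err}  match labels match
          • more:
            Z ‖ Z  match
          • err:
            end ‖ end  match

YES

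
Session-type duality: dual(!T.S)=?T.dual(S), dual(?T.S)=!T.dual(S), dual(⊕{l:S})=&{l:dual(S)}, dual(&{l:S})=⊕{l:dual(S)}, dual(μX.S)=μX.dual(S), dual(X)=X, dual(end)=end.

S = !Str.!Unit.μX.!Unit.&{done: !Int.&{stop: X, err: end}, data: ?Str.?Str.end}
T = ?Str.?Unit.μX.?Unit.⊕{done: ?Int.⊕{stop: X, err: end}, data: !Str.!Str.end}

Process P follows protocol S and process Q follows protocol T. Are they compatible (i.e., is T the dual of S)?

!Str vs ?Str  match
  !Unit vs ?Unit  match
    μX vs μX  match (rec unchanged)
      !Unit vs ?Unit  match
        &{done,data} vs ⊕{done,data}  match labels match
          • done:
            !Int vs ?Int  match
              &{stop,err} vs ⊕{stop,err}  match labels match
                • stop:
                  X vs X  match
                • err:
                  end vs end  match
          • data:
            ?Str vs !Str  match
              ?Str vs !Str  match
                end vs end  match

YES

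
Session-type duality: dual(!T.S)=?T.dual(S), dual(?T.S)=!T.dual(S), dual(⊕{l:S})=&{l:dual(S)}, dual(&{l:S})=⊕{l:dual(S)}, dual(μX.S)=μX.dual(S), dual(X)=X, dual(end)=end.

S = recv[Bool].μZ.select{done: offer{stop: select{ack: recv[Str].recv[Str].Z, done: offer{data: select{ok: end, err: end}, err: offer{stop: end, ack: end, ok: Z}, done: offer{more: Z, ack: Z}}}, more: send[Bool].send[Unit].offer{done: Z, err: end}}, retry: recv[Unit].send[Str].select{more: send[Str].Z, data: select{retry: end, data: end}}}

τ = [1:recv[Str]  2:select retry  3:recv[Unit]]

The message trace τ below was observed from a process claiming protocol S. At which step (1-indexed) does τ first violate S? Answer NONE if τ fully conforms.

step 1: got recv[Str], protocol expects recv[Bool]  ✗

1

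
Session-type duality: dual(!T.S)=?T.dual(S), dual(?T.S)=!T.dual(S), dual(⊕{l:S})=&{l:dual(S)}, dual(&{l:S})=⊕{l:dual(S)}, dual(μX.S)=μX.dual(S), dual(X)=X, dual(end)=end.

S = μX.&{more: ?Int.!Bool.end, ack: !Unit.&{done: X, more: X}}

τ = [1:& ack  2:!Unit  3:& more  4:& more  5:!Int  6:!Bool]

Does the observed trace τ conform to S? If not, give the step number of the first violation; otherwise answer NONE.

@1 & ack  ✓  now at !Unit.&{done: μX.…, more: μX.…}
@2 !Unit  ✓  now at &{done: μX.…, more: μX.…}
@3 & more  ✓  now at μX.…
@4 & more  ✓  now at ?Int.!Bool.end
@5 got !Int, protocol expects ?Int  ✗

5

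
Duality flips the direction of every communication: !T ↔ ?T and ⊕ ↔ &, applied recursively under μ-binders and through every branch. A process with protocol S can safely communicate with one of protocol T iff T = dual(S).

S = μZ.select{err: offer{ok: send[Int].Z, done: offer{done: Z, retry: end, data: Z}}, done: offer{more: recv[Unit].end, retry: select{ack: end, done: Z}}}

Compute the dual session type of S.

μZ → μZ  (rec unchanged)
  select{err,done} → offer{err,done}  (⊕→&)
    [err]
      offer{ok,done} → select{ok,done}  (external→internal)
        [ok]
          send[Int] → recv[Int]
            Z self-dual
        [done]
          offer{done,retry,data} → select{done,retry,data}  (external→internal)
            [done]
              Z self-dual
            [retry]
              end self-dual
            [data]
              Z self-dual
    [done]
      offer{more,retry} → select{more,retry}  (external→internal)
        [more]
          recv[Unit] → send[Unit]
            end self-dual
        [retry]
          select{ack,done} → offer{ack,done}  (⊕→&)
            [ack]
              end self-dual
            [done]
              Z self-dual

μZ.offer{err: select{ok: recv[Int].Z, done: select{done: Z, retry: end, data: Z}}, done: select{more: send[Unit].end, retry: offer{ack: end, done: Z}}}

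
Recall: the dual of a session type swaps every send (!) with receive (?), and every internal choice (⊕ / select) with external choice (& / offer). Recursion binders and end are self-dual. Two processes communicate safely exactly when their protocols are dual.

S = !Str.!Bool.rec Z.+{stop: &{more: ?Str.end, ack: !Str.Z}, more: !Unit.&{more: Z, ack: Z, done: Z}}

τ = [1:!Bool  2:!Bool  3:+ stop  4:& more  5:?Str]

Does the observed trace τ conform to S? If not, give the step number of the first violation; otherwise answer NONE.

1

step 1: got !Bool, protocol expects !Str  ✗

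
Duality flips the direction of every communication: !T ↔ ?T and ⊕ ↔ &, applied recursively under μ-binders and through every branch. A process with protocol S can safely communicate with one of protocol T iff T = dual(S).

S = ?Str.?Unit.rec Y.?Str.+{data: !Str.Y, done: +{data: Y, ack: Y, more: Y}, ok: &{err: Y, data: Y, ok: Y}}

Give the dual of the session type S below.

?Str → !Str
  ?Unit → !Unit
    rec Y → rec Y  (μ self-dual)
      ?Str → !Str
        +{data,done,ok} → &{data,done,ok}  (⊕→&)
          • data:
            !Str → ?Str
              dual(Y) = Y
          • done:
            +{data,ack,more} → &{data,ack,more}  (⊕→&)
              • data:
                dual(Y) = Y
              • ack:
                dual(Y) = Y
              • more:
                dual(Y) = Y
          • ok:
            &{err,data,ok} → +{err,data,ok}  (&→⊕)
              • err:
                dual(Y) = Y
              • data:
                dual(Y) = Y
              • ok:
                dual(Y) = Y

!Str.!Unit.rec Y.!Str.&{data: ?Str.Y, done: &{data: Y, ack: Y, more: Y}, ok: +{err: Y, data: Y, ok: Y}}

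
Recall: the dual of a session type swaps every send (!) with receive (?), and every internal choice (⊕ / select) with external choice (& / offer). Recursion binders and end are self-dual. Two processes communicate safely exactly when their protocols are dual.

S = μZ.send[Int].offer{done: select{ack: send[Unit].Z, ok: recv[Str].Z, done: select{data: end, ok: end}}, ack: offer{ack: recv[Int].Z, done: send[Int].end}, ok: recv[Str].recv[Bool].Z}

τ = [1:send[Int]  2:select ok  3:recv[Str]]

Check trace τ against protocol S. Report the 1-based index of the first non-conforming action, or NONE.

[1] send[Int]  match  now at offer{done: select{ack: send[Unit].μZ.…, ok: recv[Str].μZ.…, done: select{data: end, ok: end}}, ack: offer{ack: recv[Int].μZ.…, done: send[Int].end}, ok: recv[Str].recv[Bool].μZ.…}
[2] got select ok, protocol expects offer done or offer ack or offer ok  ✗

2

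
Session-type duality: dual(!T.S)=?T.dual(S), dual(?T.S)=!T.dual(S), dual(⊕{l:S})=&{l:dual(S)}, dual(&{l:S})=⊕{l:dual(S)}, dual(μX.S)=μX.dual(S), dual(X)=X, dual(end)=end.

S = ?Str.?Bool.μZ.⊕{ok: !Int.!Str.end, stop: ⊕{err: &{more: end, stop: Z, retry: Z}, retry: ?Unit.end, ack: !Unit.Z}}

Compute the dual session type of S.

!Str.!Bool.μZ.&{ok: ?Int.?Str.end, stop: &{err: ⊕{more: end, stop: Z, retry: Z}, retry: !Unit.end, ack: ?Unit.Z}}

?Str = !Str
  ?Bool = !Bool
    μZ = μZ  (rec unchanged)
      ⊕{ok,stop} = &{ok,stop}  (internal→external)
        • ok:
          !Int = ?Int
            !Str = ?Str
              dual(end) = end
        • stop:
          ⊕{err,retry,ack} = &{err,retry,ack}  (internal→external)
            • err:
              &{more,stop,retry} = ⊕{more,stop,retry}  (&→⊕)
                • more:
                  dual(end) = end
                • stop:
                  dual(Z) = Z
                • retry:
                  dual(Z) = Z
            • retry:
              ?Unit = !Unit
                dual(end) = end
            • ack:
              !Unit = ?Unit
                dual(Z) = Z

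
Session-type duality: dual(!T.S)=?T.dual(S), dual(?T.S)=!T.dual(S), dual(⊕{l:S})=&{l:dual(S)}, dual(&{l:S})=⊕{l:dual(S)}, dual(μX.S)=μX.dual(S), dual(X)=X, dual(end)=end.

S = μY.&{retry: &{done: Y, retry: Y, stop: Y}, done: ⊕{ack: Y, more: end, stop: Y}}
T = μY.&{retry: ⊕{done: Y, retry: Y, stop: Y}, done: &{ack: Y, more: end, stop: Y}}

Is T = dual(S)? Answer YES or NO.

μY vs μY  ok (binder kept)
  &{retry,done} vs &{retry,done}  ✗ choice polarity not flipped — not dual

NO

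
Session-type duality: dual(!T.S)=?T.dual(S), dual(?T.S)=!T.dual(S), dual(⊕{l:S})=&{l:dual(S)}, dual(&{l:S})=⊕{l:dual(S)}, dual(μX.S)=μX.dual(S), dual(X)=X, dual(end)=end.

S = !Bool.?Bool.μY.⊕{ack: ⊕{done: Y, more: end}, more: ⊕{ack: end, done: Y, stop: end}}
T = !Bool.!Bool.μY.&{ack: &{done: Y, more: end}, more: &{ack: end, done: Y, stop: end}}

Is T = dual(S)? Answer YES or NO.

NO

!Bool vs !Bool  ✗ same direction on both sides — not dual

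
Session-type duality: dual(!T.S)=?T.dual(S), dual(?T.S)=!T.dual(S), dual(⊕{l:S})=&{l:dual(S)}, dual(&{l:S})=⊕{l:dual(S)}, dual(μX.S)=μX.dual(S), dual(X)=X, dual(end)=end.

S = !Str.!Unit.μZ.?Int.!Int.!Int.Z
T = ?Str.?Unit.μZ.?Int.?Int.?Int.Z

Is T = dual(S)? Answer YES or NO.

!Str vs ?Str  match
  !Unit vs ?Unit  match
    μZ vs μZ  match (rec unchanged)
      ?Int vs ?Int  ✗ same direction on both sides — not dual

NO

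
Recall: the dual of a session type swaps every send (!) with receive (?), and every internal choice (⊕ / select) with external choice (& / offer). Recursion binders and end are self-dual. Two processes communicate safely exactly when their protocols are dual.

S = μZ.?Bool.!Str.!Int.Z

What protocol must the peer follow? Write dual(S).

μZ.!Bool.?Str.?Int.Z

μZ → μZ  (μ self-dual)
  ?Bool → !Bool
    !Str → ?Str
      !Int → ?Int
        Z self-dual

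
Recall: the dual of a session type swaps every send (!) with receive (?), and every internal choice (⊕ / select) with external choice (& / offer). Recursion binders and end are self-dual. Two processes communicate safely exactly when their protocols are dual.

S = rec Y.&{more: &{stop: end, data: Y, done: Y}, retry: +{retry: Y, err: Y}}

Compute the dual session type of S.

rec Y = rec Y  (binder kept)
  &{more,retry} = +{more,retry}  (&→⊕)
    • more:
      &{stop,data,done} = +{stop,data,done}  (&→⊕)
        • stop:
          end self-dual
        • data:
          Y self-dual
        • done:
          Y self-dual
    • retry:
      +{retry,err} = &{retry,err}  (internal→external)
        • retry:
          Y self-dual
        • err:
          Y self-dual

rec Y.+{more: +{stop: end, data: Y, done: Y}, retry: &{retry: Y, err: Y}}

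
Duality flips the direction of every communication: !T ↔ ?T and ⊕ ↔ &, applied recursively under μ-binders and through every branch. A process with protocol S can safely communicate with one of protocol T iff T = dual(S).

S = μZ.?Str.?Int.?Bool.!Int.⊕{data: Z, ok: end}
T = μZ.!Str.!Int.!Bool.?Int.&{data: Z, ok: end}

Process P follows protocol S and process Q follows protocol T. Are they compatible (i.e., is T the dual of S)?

μZ ‖ μZ  ✓ (binder kept)
  ?Str ‖ !Str  ✓
    ?Int ‖ !Int  ✓
      ?Bool ‖ !Bool  ✓
        !Int ‖ ?Int  ✓
          ⊕{data,ok} ‖ &{data,ok}  ✓ label sets agree
            • data:
              Z ‖ Z  ✓
            • ok:
              end ‖ end  ✓

YES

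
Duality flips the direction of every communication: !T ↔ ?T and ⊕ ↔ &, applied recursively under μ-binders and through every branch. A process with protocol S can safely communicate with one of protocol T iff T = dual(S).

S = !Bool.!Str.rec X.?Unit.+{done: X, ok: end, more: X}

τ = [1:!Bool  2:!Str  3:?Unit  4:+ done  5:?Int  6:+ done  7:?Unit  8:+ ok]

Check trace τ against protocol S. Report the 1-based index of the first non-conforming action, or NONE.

@1 !Bool  ok  now at !Str.rec X.…
@2 !Str  ok  now at rec X.…
@3 ?Unit  ok  now at +{done: rec X.…, ok: end, more: rec X.…}
@4 + done  ok  now at rec X.…
@5 got ?Int, protocol expects ?Unit  ✗

5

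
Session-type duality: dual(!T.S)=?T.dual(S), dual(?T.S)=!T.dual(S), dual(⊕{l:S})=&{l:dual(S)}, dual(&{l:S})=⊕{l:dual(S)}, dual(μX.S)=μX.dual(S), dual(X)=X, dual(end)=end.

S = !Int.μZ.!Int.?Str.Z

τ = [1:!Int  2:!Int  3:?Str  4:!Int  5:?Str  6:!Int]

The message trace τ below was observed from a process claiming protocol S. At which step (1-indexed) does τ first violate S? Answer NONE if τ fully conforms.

NONE

@1 !Int  match  now at μZ.…
@2 !Int  match  now at ?Str.μZ.…
@3 ?Str  match  now at μZ.…
@4 !Int  match  now at ?Str.μZ.…
@5 ?Str  match  now at μZ.…
@6 !Int  match  now at ?Str.μZ.…
all 6 steps conform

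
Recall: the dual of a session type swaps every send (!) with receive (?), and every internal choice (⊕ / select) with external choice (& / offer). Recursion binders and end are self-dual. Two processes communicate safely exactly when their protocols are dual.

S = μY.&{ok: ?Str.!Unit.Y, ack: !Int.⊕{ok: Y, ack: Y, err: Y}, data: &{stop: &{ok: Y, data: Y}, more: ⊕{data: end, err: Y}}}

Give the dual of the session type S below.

μY → μY  (rec unchanged)
  &{ok,ack,data} → ⊕{ok,ack,data}  (offer→select)
    case ok:
      ?Str → !Str
        !Unit → ?Unit
          Y ↦ Y
    case ack:
      !Int → ?Int
        ⊕{ok,ack,err} → &{ok,ack,err}  (select→offer)
          case ok:
            Y ↦ Y
          case ack:
            Y ↦ Y
          case err:
            Y ↦ Y
    case data:
      &{stop,more} → ⊕{stop,more}  (offer→select)
        case stop:
          &{ok,data} → ⊕{ok,data}  (offer→select)
            case ok:
              Y ↦ Y
            case data:
              Y ↦ Y
        case more:
          ⊕{data,err} → &{data,err}  (select→offer)
            case data:
              end ↦ end
            case err:
              Y ↦ Y

μY.⊕{ok: !Str.?Unit.Y, ack: ?Int.&{ok: Y, ack: Y, err: Y}, data: ⊕{stop: ⊕{ok: Y, data: Y}, more: &{data: end, err: Y}}}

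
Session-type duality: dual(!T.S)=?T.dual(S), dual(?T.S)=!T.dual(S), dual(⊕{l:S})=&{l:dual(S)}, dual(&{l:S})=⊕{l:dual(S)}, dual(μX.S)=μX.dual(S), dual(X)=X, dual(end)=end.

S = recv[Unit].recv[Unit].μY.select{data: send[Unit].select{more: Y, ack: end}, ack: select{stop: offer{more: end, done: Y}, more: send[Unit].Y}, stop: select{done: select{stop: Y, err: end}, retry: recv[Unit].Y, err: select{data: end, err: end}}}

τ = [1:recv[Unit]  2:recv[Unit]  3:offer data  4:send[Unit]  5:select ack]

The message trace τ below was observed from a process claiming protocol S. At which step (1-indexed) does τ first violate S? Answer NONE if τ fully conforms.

[1] recv[Unit]  match  state: recv[Unit].μY.…
[2] recv[Unit]  match  state: μY.…
[3] got offer data, protocol expects select data or select ack or select stop  ✗

3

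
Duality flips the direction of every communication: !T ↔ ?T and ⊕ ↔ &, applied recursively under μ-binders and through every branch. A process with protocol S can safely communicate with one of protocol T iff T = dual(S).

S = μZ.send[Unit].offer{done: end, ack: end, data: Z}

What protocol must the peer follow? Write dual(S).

μZ = μZ  (rec unchanged)
  send[Unit] = recv[Unit]
    offer{done,ack,data} = select{done,ack,data}  (external→internal)
      case done:
        end ↦ end
      case ack:
        end ↦ end
      case data:
        Z ↦ Z

μZ.recv[Unit].select{done: end, ack: end, data: Z}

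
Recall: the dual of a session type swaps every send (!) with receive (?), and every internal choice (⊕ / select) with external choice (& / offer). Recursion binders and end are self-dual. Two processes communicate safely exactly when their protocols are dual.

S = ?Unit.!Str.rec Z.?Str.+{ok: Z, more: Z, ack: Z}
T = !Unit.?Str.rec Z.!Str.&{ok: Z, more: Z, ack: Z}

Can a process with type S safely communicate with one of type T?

YES

?Unit vs !Unit  ok
  !Str vs ?Str  ok
    rec Z vs rec Z  ok (binder kept)
      ?Str vs !Str  ok
        +{ok,more,ack} vs &{ok,more,ack}  ok labels match
          case ok:
            Z vs Z  ok
          case more:
            Z vs Z  ok
          case ack:
            Z vs Z  ok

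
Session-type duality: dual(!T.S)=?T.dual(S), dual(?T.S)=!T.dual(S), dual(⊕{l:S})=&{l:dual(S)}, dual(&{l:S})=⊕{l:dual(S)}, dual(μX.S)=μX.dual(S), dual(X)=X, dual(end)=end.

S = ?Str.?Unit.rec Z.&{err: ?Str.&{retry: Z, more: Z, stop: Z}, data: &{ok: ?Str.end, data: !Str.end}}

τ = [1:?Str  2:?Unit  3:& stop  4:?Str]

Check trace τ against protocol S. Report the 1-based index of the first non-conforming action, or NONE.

@1 ?Str  match  state: ?Unit.rec Z.…
@2 ?Unit  match  state: rec Z.…
@3 got & stop, protocol expects & err or & data  ✗

3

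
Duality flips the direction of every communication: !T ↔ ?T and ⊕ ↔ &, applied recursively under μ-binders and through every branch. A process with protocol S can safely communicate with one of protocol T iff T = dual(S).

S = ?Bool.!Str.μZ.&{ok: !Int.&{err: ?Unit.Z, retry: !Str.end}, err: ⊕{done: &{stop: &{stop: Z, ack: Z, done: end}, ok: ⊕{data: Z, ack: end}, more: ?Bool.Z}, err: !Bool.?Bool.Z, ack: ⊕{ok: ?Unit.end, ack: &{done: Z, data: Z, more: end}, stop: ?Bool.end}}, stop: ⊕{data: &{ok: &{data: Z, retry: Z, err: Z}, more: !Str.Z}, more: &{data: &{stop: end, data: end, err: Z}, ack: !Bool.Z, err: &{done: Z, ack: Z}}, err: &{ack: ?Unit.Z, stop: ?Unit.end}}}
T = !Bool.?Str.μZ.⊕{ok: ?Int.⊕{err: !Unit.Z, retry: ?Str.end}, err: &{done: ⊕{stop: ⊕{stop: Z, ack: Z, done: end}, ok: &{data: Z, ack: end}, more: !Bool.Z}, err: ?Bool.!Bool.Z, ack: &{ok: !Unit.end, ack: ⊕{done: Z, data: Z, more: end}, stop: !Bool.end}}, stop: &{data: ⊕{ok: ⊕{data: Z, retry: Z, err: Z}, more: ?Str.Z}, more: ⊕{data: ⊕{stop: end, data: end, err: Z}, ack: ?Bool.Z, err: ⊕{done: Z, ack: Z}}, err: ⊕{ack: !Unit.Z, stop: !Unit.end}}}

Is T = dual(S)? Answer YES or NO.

YES

?Bool ‖ !Bool  ok
  !Str ‖ ?Str  ok
    μZ ‖ μZ  ok (rec unchanged)
      &{ok,err,stop} ‖ ⊕{ok,err,stop}  ok same labels
        [ok]
          !Int ‖ ?Int  ok
            &{err,retry} ‖ ⊕{err,retry}  ok same labels
              [err]
                ?Unit ‖ !Unit  ok
                  Z ‖ Z  ok
              [retry]
                !Str ‖ ?Str  ok
                  end ‖ end  ok
        [err]
          ⊕{done,err,ack} ‖ &{done,err,ack}  ok same labels
            [done]
              &{stop,ok,more} ‖ ⊕{stop,ok,more}  ok same labels
                [stop]
                  &{stop,ack,done} ‖ ⊕{stop,ack,done}  ok same labels
                    [stop]
                      Z ‖ Z  ok
                    [ack]
                      Z ‖ Z  ok
                    [done]
                      end ‖ end  ok
                [ok]
                  ⊕{data,ack} ‖ &{data,ack}  ok same labels
                    [data]
                      Z ‖ Z  ok
                    [ack]
                      end ‖ end  ok
                [more]
                  ?Bool ‖ !Bool  ok
                    Z ‖ Z  ok
            [err]
              !Bool ‖ ?Bool  ok
                ?Bool ‖ !Bool  ok
                  Z ‖ Z  ok
            [ack]
              ⊕{ok,ack,stop} ‖ &{ok,ack,stop}  ok same labels
                [ok]
                  ?Unit ‖ !Unit  ok
                    end ‖ end  ok
                [ack]
                  &{done,data,more} ‖ ⊕{done,data,more}  ok same labels
                    [done]
                      Z ‖ Z  ok
                    [data]
                      Z ‖ Z  ok
                    [more]
                      end ‖ end  ok
                [stop]
                  ?Bool ‖ !Bool  ok
                    end ‖ end  ok
        [stop]
          ⊕{data,more,err} ‖ &{data,more,err}  ok same labels
            [data]
              &{ok,more} ‖ ⊕{ok,more}  ok same labels
                [ok]
                  &{data,retry,err} ‖ ⊕{data,retry,err}  ok same labels
                    [data]
                      Z ‖ Z  ok
                    [retry]
                      Z ‖ Z  ok
                    [err]
                      Z ‖ Z  ok
                [more]
                  !Str ‖ ?Str  ok
                    Z ‖ Z  ok
            [more]
              &{data,ack,err} ‖ ⊕{data,ack,err}  ok same labels
                [data]
                  &{stop,data,err} ‖ ⊕{stop,data,err}  ok same labels
                    [stop]
                      end ‖ end  ok
                    [data]
                      end ‖ end  ok
                    [err]
                      Z ‖ Z  ok
                [ack]
                  !Bool ‖ ?Bool  ok
                    Z ‖ Z  ok
                [err]
                  &{done,ack} ‖ ⊕{done,ack}  ok same labels
                    [done]
                      Z ‖ Z  ok
                    [ack]
                      Z ‖ Z  ok
            [err]
              &{ack,stop} ‖ ⊕{ack,stop}  ok same labels
                [ack]
                  ?Unit ‖ !Unit  ok
                    Z ‖ Z  ok
                [stop]
                  ?Unit ‖ !Unit  ok
                    end ‖ end  ok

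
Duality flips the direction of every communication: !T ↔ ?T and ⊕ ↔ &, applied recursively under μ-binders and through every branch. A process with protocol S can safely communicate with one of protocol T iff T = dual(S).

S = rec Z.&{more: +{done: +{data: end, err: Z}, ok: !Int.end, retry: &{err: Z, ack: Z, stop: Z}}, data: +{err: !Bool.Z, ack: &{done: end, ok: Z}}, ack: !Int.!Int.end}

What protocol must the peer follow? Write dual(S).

rec Z.+{more: &{done: &{data: end, err: Z}, ok: ?Int.end, retry: +{err: Z, ack: Z, stop: Z}}, data: &{err: ?Bool.Z, ack: +{done: end, ok: Z}}, ack: ?Int.?Int.end}

rec Z ↦ rec Z  (μ self-dual)
  &{more,data,ack} ↦ +{more,data,ack}  (external→internal)
    • more:
      +{done,ok,retry} ↦ &{done,ok,retry}  (internal→external)
        • done:
          +{data,err} ↦ &{data,err}  (internal→external)
            • data:
              end self-dual
            • err:
              Z self-dual
        • ok:
          !Int ↦ ?Int
            end self-dual
        • retry:
          &{err,ack,stop} ↦ +{err,ack,stop}  (external→internal)
            • err:
              Z self-dual
            • ack:
              Z self-dual
            • stop:
              Z self-dual
    • data:
      +{err,ack} ↦ &{err,ack}  (internal→external)
        • err:
          !Bool ↦ ?Bool
            Z self-dual
        • ack:
          &{done,ok} ↦ +{done,ok}  (external→internal)
            • done:
              end self-dual
            • ok:
              Z self-dual
    • ack:
      !Int ↦ ?Int
        !Int ↦ ?Int
          end self-dual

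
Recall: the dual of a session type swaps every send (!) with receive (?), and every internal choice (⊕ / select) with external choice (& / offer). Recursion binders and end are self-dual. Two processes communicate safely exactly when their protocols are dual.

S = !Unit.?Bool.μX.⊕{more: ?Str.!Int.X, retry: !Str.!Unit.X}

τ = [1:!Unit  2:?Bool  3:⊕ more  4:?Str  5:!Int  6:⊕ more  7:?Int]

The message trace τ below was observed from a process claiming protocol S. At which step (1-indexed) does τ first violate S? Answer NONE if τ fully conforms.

@1 !Unit  ok  cont: ?Bool.μX.…
@2 ?Bool  ok  cont: μX.…
@3 ⊕ more  ok  cont: ?Str.!Int.μX.…
@4 ?Str  ok  cont: !Int.μX.…
@5 !Int  ok  cont: μX.…
@6 ⊕ more  ok  cont: ?Str.!Int.μX.…
@7 got ?Int, protocol expects ?Str  ✗

7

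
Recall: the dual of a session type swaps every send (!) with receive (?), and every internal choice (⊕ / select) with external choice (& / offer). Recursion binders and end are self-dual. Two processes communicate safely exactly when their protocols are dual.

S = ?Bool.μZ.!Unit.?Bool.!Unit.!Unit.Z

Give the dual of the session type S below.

!Bool.μZ.?Unit.!Bool.?Unit.?Unit.Z

?Bool ↦ !Bool
  μZ ↦ μZ  (μ self-dual)
    !Unit ↦ ?Unit
      ?Bool ↦ !Bool
        !Unit ↦ ?Unit
          !Unit ↦ ?Unit
            Z ↦ Z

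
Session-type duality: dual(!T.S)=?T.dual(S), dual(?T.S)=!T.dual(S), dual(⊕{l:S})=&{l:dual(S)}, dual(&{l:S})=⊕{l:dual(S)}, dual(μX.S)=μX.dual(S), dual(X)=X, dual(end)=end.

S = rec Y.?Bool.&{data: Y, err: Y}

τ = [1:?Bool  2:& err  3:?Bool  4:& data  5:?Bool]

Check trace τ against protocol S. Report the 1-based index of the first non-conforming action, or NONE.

[1] ?Bool  ✓  state: &{data: rec Y.…, err: rec Y.…}
[2] & err  ✓  state: rec Y.…
[3] ?Bool  ✓  state: &{data: rec Y.…, err: rec Y.…}
[4] & data  ✓  state: rec Y.…
[5] ?Bool  ✓  state: &{data: rec Y.…, err: rec Y.…}
all 5 steps conform

NONE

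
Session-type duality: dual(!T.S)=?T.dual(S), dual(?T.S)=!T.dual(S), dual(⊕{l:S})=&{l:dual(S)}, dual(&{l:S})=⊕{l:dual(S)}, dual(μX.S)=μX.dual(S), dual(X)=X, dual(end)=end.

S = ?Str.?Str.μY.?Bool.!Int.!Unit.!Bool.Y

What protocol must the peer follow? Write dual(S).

!Str.!Str.μY.!Bool.?Int.?Unit.?Bool.Y

?Str = !Str
  ?Str = !Str
    μY = μY  (binder kept)
      ?Bool = !Bool
        !Int = ?Int
          !Unit = ?Unit
            !Bool = ?Bool
              Y ↦ Y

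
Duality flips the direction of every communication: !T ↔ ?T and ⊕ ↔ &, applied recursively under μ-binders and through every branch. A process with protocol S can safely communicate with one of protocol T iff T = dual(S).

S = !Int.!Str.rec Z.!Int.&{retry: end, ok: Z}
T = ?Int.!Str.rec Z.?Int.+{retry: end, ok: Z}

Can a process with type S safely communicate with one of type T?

!Int vs ?Int  match
  !Str vs !Str  ✗ same direction on both sides — not dual

NO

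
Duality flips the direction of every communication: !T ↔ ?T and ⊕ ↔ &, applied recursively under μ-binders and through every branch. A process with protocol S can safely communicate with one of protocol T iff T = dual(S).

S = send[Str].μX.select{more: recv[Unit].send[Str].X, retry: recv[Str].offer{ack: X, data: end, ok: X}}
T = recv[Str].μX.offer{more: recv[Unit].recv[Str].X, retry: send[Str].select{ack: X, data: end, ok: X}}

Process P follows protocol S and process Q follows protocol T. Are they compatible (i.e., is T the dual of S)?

send[Str] | recv[Str]  match
  μX | μX  match (rec unchanged)
    select{more,retry} | offer{more,retry}  match same labels
      case more:
        recv[Unit] | recv[Unit]  ✗ same direction on both sides — not dual

NO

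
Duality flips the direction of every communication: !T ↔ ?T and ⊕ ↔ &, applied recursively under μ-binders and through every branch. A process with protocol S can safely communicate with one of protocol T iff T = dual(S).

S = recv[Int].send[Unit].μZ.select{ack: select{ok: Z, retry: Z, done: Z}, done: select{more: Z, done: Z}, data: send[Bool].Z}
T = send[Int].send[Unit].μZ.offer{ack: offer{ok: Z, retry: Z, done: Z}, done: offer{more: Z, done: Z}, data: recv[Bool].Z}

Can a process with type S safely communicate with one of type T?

recv[Int] vs send[Int]  ✓
  send[Unit] vs send[Unit]  ✗ same direction on both sides — not dual

NO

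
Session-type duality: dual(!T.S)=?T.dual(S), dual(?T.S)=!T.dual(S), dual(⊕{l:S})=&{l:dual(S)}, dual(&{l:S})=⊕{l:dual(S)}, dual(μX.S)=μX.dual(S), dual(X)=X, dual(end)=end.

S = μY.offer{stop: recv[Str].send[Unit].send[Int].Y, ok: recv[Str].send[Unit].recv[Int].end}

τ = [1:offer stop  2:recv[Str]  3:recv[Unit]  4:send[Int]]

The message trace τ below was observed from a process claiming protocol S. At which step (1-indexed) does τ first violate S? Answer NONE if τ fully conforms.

3

step 1: offer stop  ✓  cont: recv[Str].send[Unit].send[Int].μY.…
step 2: recv[Str]  ✓  cont: send[Unit].send[Int].μY.…
step 3: got recv[Unit], protocol expects send[Unit]  ✗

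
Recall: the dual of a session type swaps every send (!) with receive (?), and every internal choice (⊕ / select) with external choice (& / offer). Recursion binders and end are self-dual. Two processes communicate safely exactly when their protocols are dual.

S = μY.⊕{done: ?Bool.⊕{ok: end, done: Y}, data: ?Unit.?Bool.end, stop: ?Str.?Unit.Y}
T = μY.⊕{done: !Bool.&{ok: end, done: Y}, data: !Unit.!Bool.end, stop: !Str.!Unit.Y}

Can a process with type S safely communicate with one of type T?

NO

μY vs μY  match (binder kept)
  ⊕{done,data,stop} vs ⊕{done,data,stop}  ✗ choice polarity not flipped — not dual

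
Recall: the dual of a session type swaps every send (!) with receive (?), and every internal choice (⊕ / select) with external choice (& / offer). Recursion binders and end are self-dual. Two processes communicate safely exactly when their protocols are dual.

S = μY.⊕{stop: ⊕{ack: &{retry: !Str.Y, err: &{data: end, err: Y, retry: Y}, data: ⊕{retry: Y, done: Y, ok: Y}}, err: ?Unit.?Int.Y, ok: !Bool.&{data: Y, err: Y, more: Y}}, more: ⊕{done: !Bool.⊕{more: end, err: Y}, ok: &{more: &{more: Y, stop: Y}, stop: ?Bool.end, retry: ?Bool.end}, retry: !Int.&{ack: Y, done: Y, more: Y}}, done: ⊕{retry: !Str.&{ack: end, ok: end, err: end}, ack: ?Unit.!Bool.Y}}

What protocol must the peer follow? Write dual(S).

μY → μY  (μ self-dual)
  ⊕{stop,more,done} → &{stop,more,done}  (⊕→&)
    case stop:
      ⊕{ack,err,ok} → &{ack,err,ok}  (⊕→&)
        case ack:
          &{retry,err,data} → ⊕{retry,err,data}  (external→internal)
            case retry:
              !Str → ?Str
                Y self-dual
            case err:
              &{data,err,retry} → ⊕{data,err,retry}  (external→internal)
                case data:
                  end self-dual
                case err:
                  Y self-dual
                case retry:
                  Y self-dual
            case data:
              ⊕{retry,done,ok} → &{retry,done,ok}  (⊕→&)
                case retry:
                  Y self-dual
                case done:
                  Y self-dual
                case ok:
                  Y self-dual
        case err:
          ?Unit → !Unit
            ?Int → !Int
              Y self-dual
        case ok:
          !Bool → ?Bool
            &{data,err,more} → ⊕{data,err,more}  (external→internal)
              case data:
                Y self-dual
              case err:
                Y self-dual
              case more:
                Y self-dual
    case more:
      ⊕{done,ok,retry} → &{done,ok,retry}  (⊕→&)
        case done:
          !Bool → ?Bool
            ⊕{more,err} → &{more,err}  (⊕→&)
              case more:
                end self-dual
              case err:
                Y self-dual
        case ok:
          &{more,stop,retry} → ⊕{more,stop,retry}  (external→internal)
            case more:
              &{more,stop} → ⊕{more,stop}  (external→internal)
                case more:
                  Y self-dual
                case stop:
                  Y self-dual
            case stop:
              ?Bool → !Bool
                end self-dual
            case retry:
              ?Bool → !Bool
                end self-dual
        case retry:
          !Int → ?Int
            &{ack,done,more} → ⊕{ack,done,more}  (external→internal)
              case ack:
                Y self-dual
              case done:
                Y self-dual
              case more:
                Y self-dual
    case done:
      ⊕{retry,ack} → &{retry,ack}  (⊕→&)
        case retry:
          !Str → ?Str
            &{ack,ok,err} → ⊕{ack,ok,err}  (external→internal)
              case ack:
                end self-dual
              case ok:
                end self-dual
              case err:
                end self-dual
        case ack:
          ?Unit → !Unit
            !Bool → ?Bool
              Y self-dual

μY.&{stop: &{ack: ⊕{retry: ?Str.Y, err: ⊕{data: end, err: Y, retry: Y}, data: &{retry: Y, done: Y, ok: Y}}, err: !Unit.!Int.Y, ok: ?Bool.⊕{data: Y, err: Y, more: Y}}, more: &{done: ?Bool.&{more: end, err: Y}, ok: ⊕{more: ⊕{more: Y, stop: Y}, stop: !Bool.end, retry: !Bool.end}, retry: ?Int.⊕{ack: Y, done: Y, more: Y}}, done: &{retry: ?Str.⊕{ack: end, ok: end, err: end}, ack: !Unit.?Bool.Y}}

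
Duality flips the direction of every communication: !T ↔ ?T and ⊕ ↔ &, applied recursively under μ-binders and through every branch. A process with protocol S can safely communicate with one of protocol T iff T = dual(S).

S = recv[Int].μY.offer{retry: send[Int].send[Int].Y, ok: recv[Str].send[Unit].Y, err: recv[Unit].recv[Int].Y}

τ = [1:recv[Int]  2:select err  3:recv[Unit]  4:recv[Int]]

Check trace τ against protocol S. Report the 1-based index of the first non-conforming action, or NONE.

step 1: recv[Int]  ✓  residual = μY.…
step 2: got select err, protocol expects offer retry or offer ok or offer err  ✗

2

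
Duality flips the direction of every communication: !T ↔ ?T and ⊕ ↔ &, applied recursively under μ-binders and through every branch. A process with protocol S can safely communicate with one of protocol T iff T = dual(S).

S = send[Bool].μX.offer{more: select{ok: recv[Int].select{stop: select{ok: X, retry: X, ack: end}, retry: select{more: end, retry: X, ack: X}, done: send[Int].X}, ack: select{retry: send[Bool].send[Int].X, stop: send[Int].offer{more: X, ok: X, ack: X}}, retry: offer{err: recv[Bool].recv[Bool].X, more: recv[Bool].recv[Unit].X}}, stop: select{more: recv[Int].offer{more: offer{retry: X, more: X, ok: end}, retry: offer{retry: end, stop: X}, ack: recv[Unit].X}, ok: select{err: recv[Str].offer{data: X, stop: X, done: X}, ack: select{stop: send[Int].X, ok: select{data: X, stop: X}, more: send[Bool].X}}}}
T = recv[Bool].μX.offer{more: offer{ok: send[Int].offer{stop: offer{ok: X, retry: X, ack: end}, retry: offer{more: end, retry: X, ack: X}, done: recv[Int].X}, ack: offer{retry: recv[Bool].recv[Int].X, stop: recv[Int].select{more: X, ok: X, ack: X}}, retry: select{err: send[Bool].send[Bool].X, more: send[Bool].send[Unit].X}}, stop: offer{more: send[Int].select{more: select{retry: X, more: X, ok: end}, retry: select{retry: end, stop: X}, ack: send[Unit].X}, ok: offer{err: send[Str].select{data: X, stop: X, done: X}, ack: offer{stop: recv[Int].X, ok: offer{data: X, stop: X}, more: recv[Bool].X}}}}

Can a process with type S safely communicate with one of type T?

NO

send[Bool] ‖ recv[Bool]  ok
  μX ‖ μX  ok (rec unchanged)
    offer{more,stop} ‖ offer{more,stop}  ✗ choice polarity not flipped — not dual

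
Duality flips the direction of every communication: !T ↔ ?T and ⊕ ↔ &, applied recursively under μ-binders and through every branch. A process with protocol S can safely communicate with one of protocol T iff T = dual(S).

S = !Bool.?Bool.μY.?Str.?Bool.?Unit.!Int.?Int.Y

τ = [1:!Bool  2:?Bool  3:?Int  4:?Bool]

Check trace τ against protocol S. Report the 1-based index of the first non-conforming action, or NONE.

step 1: !Bool  ok  now at ?Bool.μY.…
step 2: ?Bool  ok  now at μY.…
step 3: got ?Int, protocol expects ?Str  ✗

3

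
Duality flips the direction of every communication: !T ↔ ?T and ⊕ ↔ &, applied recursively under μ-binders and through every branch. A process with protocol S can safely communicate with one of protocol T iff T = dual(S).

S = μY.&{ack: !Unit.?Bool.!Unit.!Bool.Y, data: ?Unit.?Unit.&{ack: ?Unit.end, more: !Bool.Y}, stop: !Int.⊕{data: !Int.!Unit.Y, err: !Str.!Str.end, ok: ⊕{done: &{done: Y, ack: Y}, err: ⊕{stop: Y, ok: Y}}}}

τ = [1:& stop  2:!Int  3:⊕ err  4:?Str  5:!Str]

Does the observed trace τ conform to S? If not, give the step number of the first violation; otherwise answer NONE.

4

step 1: & stop  ok  residual = !Int.⊕{data: !Int.!Unit.μY.…, err: !Str.!Str.end, ok: ⊕{done: &{done: μY.…, ack: μY.…}, err: ⊕{stop: μY.…, ok: μY.…}}}
step 2: !Int  ok  residual = ⊕{data: !Int.!Unit.μY.…, err: !Str.!Str.end, ok: ⊕{done: &{done: μY.…, ack: μY.…}, err: ⊕{stop: μY.…, ok: μY.…}}}
step 3: ⊕ err  ok  residual = !Str.!Str.end
step 4: got ?Str, protocol expects !Str  ✗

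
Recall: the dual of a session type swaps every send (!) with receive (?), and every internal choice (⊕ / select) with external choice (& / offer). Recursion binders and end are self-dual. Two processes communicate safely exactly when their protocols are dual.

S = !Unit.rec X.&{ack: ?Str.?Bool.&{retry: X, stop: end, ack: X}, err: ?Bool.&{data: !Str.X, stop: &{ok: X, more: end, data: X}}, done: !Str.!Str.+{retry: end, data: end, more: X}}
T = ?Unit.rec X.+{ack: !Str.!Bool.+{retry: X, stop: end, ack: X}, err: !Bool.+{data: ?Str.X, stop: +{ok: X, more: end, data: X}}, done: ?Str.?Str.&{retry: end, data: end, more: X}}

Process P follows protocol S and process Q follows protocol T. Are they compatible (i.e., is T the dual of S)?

YES

!Unit vs ?Unit  ✓
  rec X vs rec X  ✓ (rec unchanged)
    &{ack,err,done} vs +{ack,err,done}  ✓ labels match
      case ack:
        ?Str vs !Str  ✓
          ?Bool vs !Bool  ✓
            &{retry,stop,ack} vs +{retry,stop,ack}  ✓ labels match
              case retry:
                X vs X  ✓
              case stop:
                end vs end  ✓
              case ack:
                X vs X  ✓
      case err:
        ?Bool vs !Bool  ✓
          &{data,stop} vs +{data,stop}  ✓ labels match
            case data:
              !Str vs ?Str  ✓
                X vs X  ✓
            case stop:
              &{ok,more,data} vs +{ok,more,data}  ✓ labels match
                case ok:
                  X vs X  ✓
                case more:
                  end vs end  ✓
                case data:
                  X vs X  ✓
      case done:
        !Str vs ?Str  ✓
          !Str vs ?Str  ✓
            +{retry,data,more} vs &{retry,data,more}  ✓ labels match
              case retry:
                end vs end  ✓
              case data:
                end vs end  ✓
              case more:
                X vs X  ✓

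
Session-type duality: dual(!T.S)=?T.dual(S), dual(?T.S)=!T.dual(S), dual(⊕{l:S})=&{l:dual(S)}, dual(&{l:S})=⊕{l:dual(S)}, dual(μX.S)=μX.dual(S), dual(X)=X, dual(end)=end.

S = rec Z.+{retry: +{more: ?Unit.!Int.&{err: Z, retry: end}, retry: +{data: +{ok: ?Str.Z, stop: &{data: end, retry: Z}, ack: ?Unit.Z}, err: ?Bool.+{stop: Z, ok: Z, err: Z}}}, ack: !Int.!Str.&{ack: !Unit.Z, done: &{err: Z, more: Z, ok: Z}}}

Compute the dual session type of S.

rec Z.&{retry: &{more: !Unit.?Int.+{err: Z, retry: end}, retry: &{data: &{ok: !Str.Z, stop: +{data: end, retry: Z}, ack: !Unit.Z}, err: !Bool.&{stop: Z, ok: Z, err: Z}}}, ack: ?Int.?Str.+{ack: ?Unit.Z, done: +{err: Z, more: Z, ok: Z}}}

rec Z ↦ rec Z  (binder kept)
  +{retry,ack} ↦ &{retry,ack}  (select→offer)
    [retry]
      +{more,retry} ↦ &{more,retry}  (select→offer)
        [more]
          ?Unit ↦ !Unit
            !Int ↦ ?Int
              &{err,retry} ↦ +{err,retry}  (offer→select)
                [err]
                  Z ↦ Z
                [retry]
                  end ↦ end
        [retry]
          +{data,err} ↦ &{data,err}  (select→offer)
            [data]
              +{ok,stop,ack} ↦ &{ok,stop,ack}  (select→offer)
                [ok]
                  ?Str ↦ !Str
                    Z ↦ Z
                [stop]
                  &{data,retry} ↦ +{data,retry}  (offer→select)
                    [data]
                      end ↦ end
                    [retry]
                      Z ↦ Z
                [ack]
                  ?Unit ↦ !Unit
                    Z ↦ Z
            [err]
              ?Bool ↦ !Bool
                +{stop,ok,err} ↦ &{stop,ok,err}  (select→offer)
                  [stop]
                    Z ↦ Z
                  [ok]
                    Z ↦ Z
                  [err]
                    Z ↦ Z
    [ack]
      !Int ↦ ?Int
        !Str ↦ ?Str
          &{ack,done} ↦ +{ack,done}  (offer→select)
            [ack]
              !Unit ↦ ?Unit
                Z ↦ Z
            [done]
              &{err,more,ok} ↦ +{err,more,ok}  (offer→select)
                [err]
                  Z ↦ Z
                [more]
                  Z ↦ Z
                [ok]
                  Z ↦ Z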